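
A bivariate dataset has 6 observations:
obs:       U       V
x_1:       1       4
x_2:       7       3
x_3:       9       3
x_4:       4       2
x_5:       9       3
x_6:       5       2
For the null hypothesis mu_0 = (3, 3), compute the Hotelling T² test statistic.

Step 1 — sample mean vector:
  mean(U) = (1 + 7 + 9 + 4 + 9 + 5) / 6 = 35/6 = 5.8333
  mean(V) = (4 + 3 + 3 + 2 + 3 + 2) / 6 = 17/6 = 2.8333
  x̄ = (5.8333, 2.8333),  deviation x̄ - mu_0 = (5.8333, 2.8333) - (3, 3) = (2.8333, -0.1667).

Step 2 — sample covariance matrix, S[i,j] = (1/(n-1)) · Σ_k (x_{k,i} - mean_i) · (x_{k,j} - mean_j), divisor n-1 = 5:
  S[U,U] = ((-4.8333)·(-4.8333) + (1.1667)·(1.1667) + (3.1667)·(3.1667) + (-1.8333)·(-1.8333) + (3.1667)·(3.1667) + (-0.8333)·(-0.8333)) / 5 = 48.8333/5 = 9.7667
  S[U,V] = ((-4.8333)·(1.1667) + (1.1667)·(0.1667) + (3.1667)·(0.1667) + (-1.8333)·(-0.8333) + (3.1667)·(0.1667) + (-0.8333)·(-0.8333)) / 5 = -2.1667/5 = -0.4333
  S[V,V] = ((1.1667)·(1.1667) + (0.1667)·(0.1667) + (0.1667)·(0.1667) + (-0.8333)·(-0.8333) + (0.1667)·(0.1667) + (-0.8333)·(-0.8333)) / 5 = 2.8333/5 = 0.5667
  S = [[9.7667, -0.4333],
 [-0.4333, 0.5667]].

Step 3 — invert S. det(S) = 9.7667·0.5667 - (-0.4333)² = 5.3467.
  S^{-1} = (1/det) · [[d, -b], [-b, a]] = [[0.106, 0.081],
 [0.081, 1.8267]].

Step 4 — quadratic form (x̄ - mu_0)^T · S^{-1} · (x̄ - mu_0):
  S^{-1} · (x̄ - mu_0) = (0.2868, -0.0748),
  (x̄ - mu_0)^T · [...] = (2.8333)·(0.2868) + (-0.1667)·(-0.0748) = 0.825.

Step 5 — scale by n: T² = 6 · 0.825 = 4.9501.

T² ≈ 4.9501


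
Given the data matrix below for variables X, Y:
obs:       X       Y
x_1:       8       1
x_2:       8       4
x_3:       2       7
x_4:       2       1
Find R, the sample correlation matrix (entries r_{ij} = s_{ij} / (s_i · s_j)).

Step 1 — column means:
  mean(X) = (8 + 8 + 2 + 2) / 4 = 20/4 = 5
  mean(Y) = (1 + 4 + 7 + 1) / 4 = 13/4 = 3.25

Step 2 — sample variances and covariances s[i,j] = (1/(n-1)) · Σ_k (x_{k,i} - mean_i) · (x_{k,j} - mean_j), with n-1 = 3:
  s[X,X] = ((3)·(3) + (3)·(3) + (-3)·(-3) + (-3)·(-3)) / 3 = 36/3 = 12
  s[X,Y] = ((3)·(-2.25) + (3)·(0.75) + (-3)·(3.75) + (-3)·(-2.25)) / 3 = -9/3 = -3
  s[Y,Y] = ((-2.25)·(-2.25) + (0.75)·(0.75) + (3.75)·(3.75) + (-2.25)·(-2.25)) / 3 = 24.75/3 = 8.25
  Sample standard deviations s_i = √(s[i,i]):
  s(X) = √(12) = 3.4641
  s(Y) = √(8.25) = 2.8723

Step 3 — r_{ij} = s_{ij} / (s_i · s_j):
  r[X,X] = 1 (diagonal).
  r[X,Y] = -3 / (3.4641 · 2.8723) = -3 / 9.9499 = -0.3015
  r[Y,Y] = 1 (diagonal).

R is symmetric with unit diagonal. Assembling:

R = [[1, -0.3015],
 [-0.3015, 1]]


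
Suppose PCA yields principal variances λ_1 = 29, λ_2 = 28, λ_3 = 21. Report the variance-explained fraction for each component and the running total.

Step 1 — total variance = trace(Sigma) = Σ λ_i = 29 + 28 + 21 = 78.

Step 2 — fraction explained by component i = λ_i / Σ λ:
  PC1: 29/78 = 0.3718
  PC2: 28/78 = 0.359
  PC3: 21/78 = 0.2692

Step 3 — cumulative fraction after k components = (λ_1 + ... + λ_k) / Σ λ:
  k = 1: 29/78 = 0.3718
  k = 2: (29 + 28)/78 = 57/78 = 0.7308
  k = 3: (29 + 28 + 21)/78 = 78/78 = 1

Summary (fraction, with percent):

explained: PC1 0.3718 (37.18%), PC2 0.359 (35.9%), PC3 0.2692 (26.92%);  cumulative: 0.3718, 0.7308, 1


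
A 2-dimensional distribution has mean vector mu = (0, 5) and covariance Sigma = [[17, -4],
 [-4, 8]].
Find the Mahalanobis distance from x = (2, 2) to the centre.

Step 1 — centre the observation: (x - mu) = (2, -3).

Step 2 — invert Sigma. det(Sigma) = 17·8 - (-4)² = 120.
  Sigma^{-1} = (1/det) · [[d, -b], [-b, a]] = [[0.0667, 0.0333],
 [0.0333, 0.1417]].

Step 3 — form the quadratic (x - mu)^T · Sigma^{-1} · (x - mu):
  Sigma^{-1} · (x - mu) = (0.0333, -0.3583).
  (x - mu)^T · [Sigma^{-1} · (x - mu)] = (2)·(0.0333) + (-3)·(-0.3583) = 1.1417.

Step 4 — take square root: d = √(1.1417) ≈ 1.0685.

d(x, mu) = √(1.1417) ≈ 1.0685


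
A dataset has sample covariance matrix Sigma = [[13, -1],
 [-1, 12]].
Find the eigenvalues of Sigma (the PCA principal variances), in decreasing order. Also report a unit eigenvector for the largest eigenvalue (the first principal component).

Step 1 — characteristic polynomial of 2×2 Sigma:
  det(Sigma - λI) = λ² - trace · λ + det = 0.
  trace = 13 + 12 = 25, det = 13·12 - (-1)² = 155.
Step 2 — discriminant:
  Δ = trace² - 4·det = 625 - 620 = 5.
Step 3 — eigenvalues:
  λ = (trace ± √Δ)/2 = (25 ± 2.2361)/2,
  λ_1 = 13.618,  λ_2 = 11.382.

Step 4 — unit eigenvector for λ_1: solve (Sigma - λ_1 I)v = 0. First row:
  (13 - 13.618)·v_x + (-1)·v_y = 0, i.e. (-0.618)·v_x + (-1)·v_y = 0,
  so v ∝ (b, λ_1 - a) = (-1, 0.618); multiply by -1 so the first entry is positive: u = (1, -0.618).
  ||u|| = √((1)² + (-0.618)²) = √(1.382) ≈ 1.1756,
  v_1 = u/||u|| ≈ (0.8507, -0.5257) (||v_1|| = 1).

λ_1 = 13.618,  λ_2 = 11.382;  v_1 ≈ (0.8507, -0.5257)


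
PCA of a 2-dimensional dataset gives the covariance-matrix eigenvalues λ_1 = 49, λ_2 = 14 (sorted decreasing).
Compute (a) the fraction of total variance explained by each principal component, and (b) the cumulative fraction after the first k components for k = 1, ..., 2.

Step 1 — total variance = trace(Sigma) = Σ λ_i = 49 + 14 = 63.

Step 2 — fraction explained by component i = λ_i / Σ λ:
  PC1: 49/63 = 0.7778
  PC2: 14/63 = 0.2222

Step 3 — cumulative fraction after k components = (λ_1 + ... + λ_k) / Σ λ:
  k = 1: 49/63 = 0.7778
  k = 2: (49 + 14)/63 = 63/63 = 1

Summary (fraction, with percent):

explained: PC1 0.7778 (77.78%), PC2 0.2222 (22.22%);  cumulative: 0.7778, 1


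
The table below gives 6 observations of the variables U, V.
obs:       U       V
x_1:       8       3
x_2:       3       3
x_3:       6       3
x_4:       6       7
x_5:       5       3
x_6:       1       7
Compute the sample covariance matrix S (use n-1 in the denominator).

Step 1 — column means:
  mean(U) = (8 + 3 + 6 + 6 + 5 + 1) / 6 = 29/6 = 4.8333
  mean(V) = (3 + 3 + 3 + 7 + 3 + 7) / 6 = 26/6 = 4.3333

Step 2 — sample covariance S[i,j] = (1/(n-1)) · Σ_k (x_{k,i} - mean_i) · (x_{k,j} - mean_j), with n-1 = 5.
  S[U,U] = ((3.1667)·(3.1667) + (-1.8333)·(-1.8333) + (1.1667)·(1.1667) + (1.1667)·(1.1667) + (0.1667)·(0.1667) + (-3.8333)·(-3.8333)) / 5 = 30.8333/5 = 6.1667
  S[U,V] = ((3.1667)·(-1.3333) + (-1.8333)·(-1.3333) + (1.1667)·(-1.3333) + (1.1667)·(2.6667) + (0.1667)·(-1.3333) + (-3.8333)·(2.6667)) / 5 = -10.6667/5 = -2.1333
  S[V,V] = ((-1.3333)·(-1.3333) + (-1.3333)·(-1.3333) + (-1.3333)·(-1.3333) + (2.6667)·(2.6667) + (-1.3333)·(-1.3333) + (2.6667)·(2.6667)) / 5 = 21.3333/5 = 4.2667

S is symmetric (S[j,i] = S[i,j]). Assembling:

S = [[6.1667, -2.1333],
 [-2.1333, 4.2667]]


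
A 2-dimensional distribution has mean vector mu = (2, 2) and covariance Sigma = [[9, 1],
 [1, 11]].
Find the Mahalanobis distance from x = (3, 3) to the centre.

Step 1 — centre the observation: (x - mu) = (1, 1).

Step 2 — invert Sigma. det(Sigma) = 9·11 - (1)² = 98.
  Sigma^{-1} = (1/det) · [[d, -b], [-b, a]] = [[0.1122, -0.0102],
 [-0.0102, 0.0918]].

Step 3 — form the quadratic (x - mu)^T · Sigma^{-1} · (x - mu):
  Sigma^{-1} · (x - mu) = (0.102, 0.0816).
  (x - mu)^T · [Sigma^{-1} · (x - mu)] = (1)·(0.102) + (1)·(0.0816) = 0.1837.

Step 4 — take square root: d = √(0.1837) ≈ 0.4286.

d(x, mu) = √(0.1837) ≈ 0.4286


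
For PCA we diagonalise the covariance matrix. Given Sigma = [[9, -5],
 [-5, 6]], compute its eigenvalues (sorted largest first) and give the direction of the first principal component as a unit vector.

Step 1 — characteristic polynomial of 2×2 Sigma:
  det(Sigma - λI) = λ² - trace · λ + det = 0.
  trace = 9 + 6 = 15, det = 9·6 - (-5)² = 29.
Step 2 — discriminant:
  Δ = trace² - 4·det = 225 - 116 = 109.
Step 3 — eigenvalues:
  λ = (trace ± √Δ)/2 = (15 ± 10.4403)/2,
  λ_1 = 12.7202,  λ_2 = 2.2798.

Step 4 — unit eigenvector for λ_1: solve (Sigma - λ_1 I)v = 0. First row:
  (9 - 12.7202)·v_x + (-5)·v_y = 0, i.e. (-3.7202)·v_x + (-5)·v_y = 0,
  so v ∝ (b, λ_1 - a) = (-5, 3.7202); multiply by -1 so the first entry is positive: u = (5, -3.7202).
  ||u|| = √((5)² + (-3.7202)²) = √(38.8395) ≈ 6.2321,
  v_1 = u/||u|| ≈ (0.8023, -0.5969) (||v_1|| = 1).

λ_1 = 12.7202,  λ_2 = 2.2798;  v_1 ≈ (0.8023, -0.5969)


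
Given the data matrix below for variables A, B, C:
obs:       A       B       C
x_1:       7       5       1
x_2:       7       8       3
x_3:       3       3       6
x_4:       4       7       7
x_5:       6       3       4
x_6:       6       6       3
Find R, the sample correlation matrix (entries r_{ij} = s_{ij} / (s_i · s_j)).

Step 1 — column means:
  mean(A) = (7 + 7 + 3 + 4 + 6 + 6) / 6 = 33/6 = 5.5
  mean(B) = (5 + 8 + 3 + 7 + 3 + 6) / 6 = 32/6 = 5.3333
  mean(C) = (1 + 3 + 6 + 7 + 4 + 3) / 6 = 24/6 = 4

Step 2 — sample variances and covariances s[i,j] = (1/(n-1)) · Σ_k (x_{k,i} - mean_i) · (x_{k,j} - mean_j), with n-1 = 5:
  s[A,A] = ((1.5)·(1.5) + (1.5)·(1.5) + (-2.5)·(-2.5) + (-1.5)·(-1.5) + (0.5)·(0.5) + (0.5)·(0.5)) / 5 = 13.5/5 = 2.7
  s[A,B] = ((1.5)·(-0.3333) + (1.5)·(2.6667) + (-2.5)·(-2.3333) + (-1.5)·(1.6667) + (0.5)·(-2.3333) + (0.5)·(0.6667)) / 5 = 6/5 = 1.2
  s[A,C] = ((1.5)·(-3) + (1.5)·(-1) + (-2.5)·(2) + (-1.5)·(3) + (0.5)·(0) + (0.5)·(-1)) / 5 = -16/5 = -3.2
  s[B,B] = ((-0.3333)·(-0.3333) + (2.6667)·(2.6667) + (-2.3333)·(-2.3333) + (1.6667)·(1.6667) + (-2.3333)·(-2.3333) + (0.6667)·(0.6667)) / 5 = 21.3333/5 = 4.2667
  s[B,C] = ((-0.3333)·(-3) + (2.6667)·(-1) + (-2.3333)·(2) + (1.6667)·(3) + (-2.3333)·(0) + (0.6667)·(-1)) / 5 = -2/5 = -0.4
  s[C,C] = ((-3)·(-3) + (-1)·(-1) + (2)·(2) + (3)·(3) + (0)·(0) + (-1)·(-1)) / 5 = 24/5 = 4.8
  Sample standard deviations s_i = √(s[i,i]):
  s(A) = √(2.7) = 1.6432
  s(B) = √(4.2667) = 2.0656
  s(C) = √(4.8) = 2.1909

Step 3 — r_{ij} = s_{ij} / (s_i · s_j):
  r[A,A] = 1 (diagonal).
  r[A,B] = 1.2 / (1.6432 · 2.0656) = 1.2 / 3.3941 = 0.3536
  r[A,C] = -3.2 / (1.6432 · 2.1909) = -3.2 / 3.6 = -0.8889
  r[B,B] = 1 (diagonal).
  r[B,C] = -0.4 / (2.0656 · 2.1909) = -0.4 / 4.5255 = -0.0884
  r[C,C] = 1 (diagonal).

R is symmetric with unit diagonal. Assembling:

R = [[1, 0.3536, -0.8889],
 [0.3536, 1, -0.0884],
 [-0.8889, -0.0884, 1]]


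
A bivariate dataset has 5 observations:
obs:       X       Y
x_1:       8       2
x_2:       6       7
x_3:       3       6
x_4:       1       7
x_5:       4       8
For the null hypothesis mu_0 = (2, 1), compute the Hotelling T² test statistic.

Step 1 — sample mean vector:
  mean(X) = (8 + 6 + 3 + 1 + 4) / 5 = 22/5 = 4.4
  mean(Y) = (2 + 7 + 6 + 7 + 8) / 5 = 30/5 = 6
  x̄ = (4.4, 6),  deviation x̄ - mu_0 = (4.4, 6) - (2, 1) = (2.4, 5).

Step 2 — sample covariance matrix, S[i,j] = (1/(n-1)) · Σ_k (x_{k,i} - mean_i) · (x_{k,j} - mean_j), divisor n-1 = 4:
  S[X,X] = ((3.6)·(3.6) + (1.6)·(1.6) + (-1.4)·(-1.4) + (-3.4)·(-3.4) + (-0.4)·(-0.4)) / 4 = 29.2/4 = 7.3
  S[X,Y] = ((3.6)·(-4) + (1.6)·(1) + (-1.4)·(0) + (-3.4)·(1) + (-0.4)·(2)) / 4 = -17/4 = -4.25
  S[Y,Y] = ((-4)·(-4) + (1)·(1) + (0)·(0) + (1)·(1) + (2)·(2)) / 4 = 22/4 = 5.5
  S = [[7.3, -4.25],
 [-4.25, 5.5]].

Step 3 — invert S. det(S) = 7.3·5.5 - (-4.25)² = 22.0875.
  S^{-1} = (1/det) · [[d, -b], [-b, a]] = [[0.249, 0.1924],
 [0.1924, 0.3305]].

Step 4 — quadratic form (x̄ - mu_0)^T · S^{-1} · (x̄ - mu_0):
  S^{-1} · (x̄ - mu_0) = (1.5597, 2.1143),
  (x̄ - mu_0)^T · [...] = (2.4)·(1.5597) + (5)·(2.1143) = 14.3149.

Step 5 — scale by n: T² = 5 · 14.3149 = 71.5744.

T² ≈ 71.5744


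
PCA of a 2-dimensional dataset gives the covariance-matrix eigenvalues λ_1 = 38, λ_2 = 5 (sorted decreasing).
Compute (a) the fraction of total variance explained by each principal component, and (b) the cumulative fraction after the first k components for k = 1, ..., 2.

Step 1 — total variance = trace(Sigma) = Σ λ_i = 38 + 5 = 43.

Step 2 — fraction explained by component i = λ_i / Σ λ:
  PC1: 38/43 = 0.8837
  PC2: 5/43 = 0.1163

Step 3 — cumulative fraction after k components = (λ_1 + ... + λ_k) / Σ λ:
  k = 1: 38/43 = 0.8837
  k = 2: (38 + 5)/43 = 43/43 = 1

Summary (fraction, with percent):

explained: PC1 0.8837 (88.37%), PC2 0.1163 (11.63%);  cumulative: 0.8837, 1


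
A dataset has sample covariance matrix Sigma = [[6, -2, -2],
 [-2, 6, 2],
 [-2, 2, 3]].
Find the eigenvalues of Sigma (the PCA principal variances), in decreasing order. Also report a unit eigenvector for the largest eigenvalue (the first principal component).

Step 1 — characteristic polynomial p(λ) = det(λI - Sigma) = λ³ - tr·λ² + c_1·λ - det, where tr = trace, c_1 = sum of the principal 2×2 minors, det = det(Sigma):
  tr = 6 + 6 + 3 = 15,
  c_1 = (6·6 - (-2)²) + (6·3 - (-2)²) + (6·3 - (2)²) = 32 + 14 + 14 = 60,
  det = 6·(6·3 - (2)²) - (-2)·((-2)·3 - (2)·(-2)) + (-2)·((-2)·(2) - 6·(-2)) = 6·(14) - (-2)·(-2) + (-2)·(8) = 64.
  So p(λ) = λ³ - 15λ² + 60λ - 64.
Step 2 — look for an integer root (rational root theorem: any rational root is an integer divisor of 64). Testing λ = 4:
  p(4) = 64 - 240 + 240 - 64 = 0  ✓
  Dividing out (λ - 4): p(λ) = (λ - 4)(λ² - 11λ + 16).
Step 3 — remaining eigenvalues from the quadratic λ² - 11λ + 16 = 0:
  Δ = 11² - 4·16 = 121 - 64 = 57,  λ = (11 ± √57)/2 = (11 ± 7.5498)/2 ≈ 9.2749 or 1.7251.
  Sorted: λ_1 = 9.2749,  λ_2 = 4,  λ_3 = 1.7251  (check: sum = 15 = tr ✓).

Step 4 — unit eigenvector for λ_1 ≈ 9.2749: v spans the null space of (Sigma - λ_1 I), whose rows are
  r_1 = (-3.2749, -2, -2),  r_2 = (-2, -3.2749, 2),  r_3 = (-2, 2, -6.2749).
  v is orthogonal to every row, so take v ∝ r_1 × r_2 = ((-2)·(2) - (-2)·(-3.2749), (-2)·(-2) - (-3.2749)·(2), (-3.2749)·(-3.2749) - (-2)·(-2)) ≈ (-10.5498, 10.5498, 6.7251).
  Rescale (multiply by -1 so the first nonzero entry is positive): u = (10.5498, -10.5498, -6.7251).
  ||u|| = √((10.5498)² + (-10.5498)² + (-6.7251)²) = √(267.8248) ≈ 16.3654,  v_1 = u/||u|| ≈ (0.6446, -0.6446, -0.4109) (||v_1|| = 1).

λ_1 = 9.2749,  λ_2 = 4,  λ_3 = 1.7251;  v_1 ≈ (0.6446, -0.6446, -0.4109)


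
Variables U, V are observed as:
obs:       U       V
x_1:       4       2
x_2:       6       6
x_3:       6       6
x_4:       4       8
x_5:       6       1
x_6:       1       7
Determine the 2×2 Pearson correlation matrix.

Step 1 — column means:
  mean(U) = (4 + 6 + 6 + 4 + 6 + 1) / 6 = 27/6 = 4.5
  mean(V) = (2 + 6 + 6 + 8 + 1 + 7) / 6 = 30/6 = 5

Step 2 — sample variances and covariances s[i,j] = (1/(n-1)) · Σ_k (x_{k,i} - mean_i) · (x_{k,j} - mean_j), with n-1 = 5:
  s[U,U] = ((-0.5)·(-0.5) + (1.5)·(1.5) + (1.5)·(1.5) + (-0.5)·(-0.5) + (1.5)·(1.5) + (-3.5)·(-3.5)) / 5 = 19.5/5 = 3.9
  s[U,V] = ((-0.5)·(-3) + (1.5)·(1) + (1.5)·(1) + (-0.5)·(3) + (1.5)·(-4) + (-3.5)·(2)) / 5 = -10/5 = -2
  s[V,V] = ((-3)·(-3) + (1)·(1) + (1)·(1) + (3)·(3) + (-4)·(-4) + (2)·(2)) / 5 = 40/5 = 8
  Sample standard deviations s_i = √(s[i,i]):
  s(U) = √(3.9) = 1.9748
  s(V) = √(8) = 2.8284

Step 3 — r_{ij} = s_{ij} / (s_i · s_j):
  r[U,U] = 1 (diagonal).
  r[U,V] = -2 / (1.9748 · 2.8284) = -2 / 5.5857 = -0.3581
  r[V,V] = 1 (diagonal).

R is symmetric with unit diagonal. Assembling:

R = [[1, -0.3581],
 [-0.3581, 1]]


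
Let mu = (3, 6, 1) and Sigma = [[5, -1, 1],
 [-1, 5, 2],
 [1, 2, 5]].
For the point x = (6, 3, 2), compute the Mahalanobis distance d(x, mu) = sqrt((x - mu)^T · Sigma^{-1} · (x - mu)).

Step 1 — centre the observation: (x - mu) = (3, -3, 1).

Step 2 — invert Sigma (cofactor / det for 3×3, or solve directly):
  Sigma^{-1} = [[0.2308, 0.0769, -0.0769],
 [0.0769, 0.2637, -0.1209],
 [-0.0769, -0.1209, 0.2637]].

Step 3 — form the quadratic (x - mu)^T · Sigma^{-1} · (x - mu):
  Sigma^{-1} · (x - mu) = (0.3846, -0.6813, 0.3956).
  (x - mu)^T · [Sigma^{-1} · (x - mu)] = (3)·(0.3846) + (-3)·(-0.6813) + (1)·(0.3956) = 3.5934.

Step 4 — take square root: d = √(3.5934) ≈ 1.8956.

d(x, mu) = √(3.5934) ≈ 1.8956


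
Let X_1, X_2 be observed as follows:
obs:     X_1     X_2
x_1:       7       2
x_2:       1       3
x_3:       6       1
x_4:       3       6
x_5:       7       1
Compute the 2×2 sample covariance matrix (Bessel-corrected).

Step 1 — column means:
  mean(X_1) = (7 + 1 + 6 + 3 + 7) / 5 = 24/5 = 4.8
  mean(X_2) = (2 + 3 + 1 + 6 + 1) / 5 = 13/5 = 2.6

Step 2 — sample covariance S[i,j] = (1/(n-1)) · Σ_k (x_{k,i} - mean_i) · (x_{k,j} - mean_j), with n-1 = 4.
  S[X_1,X_1] = ((2.2)·(2.2) + (-3.8)·(-3.8) + (1.2)·(1.2) + (-1.8)·(-1.8) + (2.2)·(2.2)) / 4 = 28.8/4 = 7.2
  S[X_1,X_2] = ((2.2)·(-0.6) + (-3.8)·(0.4) + (1.2)·(-1.6) + (-1.8)·(3.4) + (2.2)·(-1.6)) / 4 = -14.4/4 = -3.6
  S[X_2,X_2] = ((-0.6)·(-0.6) + (0.4)·(0.4) + (-1.6)·(-1.6) + (3.4)·(3.4) + (-1.6)·(-1.6)) / 4 = 17.2/4 = 4.3

S is symmetric (S[j,i] = S[i,j]). Assembling:

S = [[7.2, -3.6],
 [-3.6, 4.3]]


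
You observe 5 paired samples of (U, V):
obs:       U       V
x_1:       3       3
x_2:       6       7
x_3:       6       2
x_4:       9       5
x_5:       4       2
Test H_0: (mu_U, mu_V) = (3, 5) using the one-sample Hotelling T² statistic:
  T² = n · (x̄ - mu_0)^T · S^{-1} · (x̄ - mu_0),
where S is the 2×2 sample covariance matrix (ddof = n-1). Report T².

Step 1 — sample mean vector:
  mean(U) = (3 + 6 + 6 + 9 + 4) / 5 = 28/5 = 5.6
  mean(V) = (3 + 7 + 2 + 5 + 2) / 5 = 19/5 = 3.8
  x̄ = (5.6, 3.8),  deviation x̄ - mu_0 = (5.6, 3.8) - (3, 5) = (2.6, -1.2).

Step 2 — sample covariance matrix, S[i,j] = (1/(n-1)) · Σ_k (x_{k,i} - mean_i) · (x_{k,j} - mean_j), divisor n-1 = 4:
  S[U,U] = ((-2.6)·(-2.6) + (0.4)·(0.4) + (0.4)·(0.4) + (3.4)·(3.4) + (-1.6)·(-1.6)) / 4 = 21.2/4 = 5.3
  S[U,V] = ((-2.6)·(-0.8) + (0.4)·(3.2) + (0.4)·(-1.8) + (3.4)·(1.2) + (-1.6)·(-1.8)) / 4 = 9.6/4 = 2.4
  S[V,V] = ((-0.8)·(-0.8) + (3.2)·(3.2) + (-1.8)·(-1.8) + (1.2)·(1.2) + (-1.8)·(-1.8)) / 4 = 18.8/4 = 4.7
  S = [[5.3, 2.4],
 [2.4, 4.7]].

Step 3 — invert S. det(S) = 5.3·4.7 - (2.4)² = 19.15.
  S^{-1} = (1/det) · [[d, -b], [-b, a]] = [[0.2454, -0.1253],
 [-0.1253, 0.2768]].

Step 4 — quadratic form (x̄ - mu_0)^T · S^{-1} · (x̄ - mu_0):
  S^{-1} · (x̄ - mu_0) = (0.7885, -0.658),
  (x̄ - mu_0)^T · [...] = (2.6)·(0.7885) + (-1.2)·(-0.658) = 2.8397.

Step 5 — scale by n: T² = 5 · 2.8397 = 14.1984.

T² ≈ 14.1984


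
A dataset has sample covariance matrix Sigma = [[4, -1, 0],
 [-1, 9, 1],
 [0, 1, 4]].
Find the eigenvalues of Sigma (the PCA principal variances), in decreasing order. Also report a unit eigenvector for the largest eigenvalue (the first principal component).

Step 1 — characteristic polynomial p(λ) = det(λI - Sigma) = λ³ - tr·λ² + c_1·λ - det, where tr = trace, c_1 = sum of the principal 2×2 minors, det = det(Sigma):
  tr = 4 + 9 + 4 = 17,
  c_1 = (4·9 - (-1)²) + (4·4 - (0)²) + (9·4 - (1)²) = 35 + 16 + 35 = 86,
  det = 4·(9·4 - (1)²) - (-1)·((-1)·4 - (1)·(0)) + (0)·((-1)·(1) - 9·(0)) = 4·(35) - (-1)·(-4) + (0)·(-1) = 136.
  So p(λ) = λ³ - 17λ² + 86λ - 136.
Step 2 — look for an integer root (rational root theorem: any rational root is an integer divisor of 136). Testing λ = 4:
  p(4) = 64 - 272 + 344 - 136 = 0  ✓
  Dividing out (λ - 4): p(λ) = (λ - 4)(λ² - 13λ + 34).
Step 3 — remaining eigenvalues from the quadratic λ² - 13λ + 34 = 0:
  Δ = 13² - 4·34 = 169 - 136 = 33,  λ = (13 ± √33)/2 = (13 ± 5.7446)/2 ≈ 9.3723 or 3.6277.
  Sorted: λ_1 = 9.3723,  λ_2 = 4,  λ_3 = 3.6277  (check: sum = 17 = tr ✓).

Step 4 — unit eigenvector for λ_1 ≈ 9.3723: v spans the null space of (Sigma - λ_1 I), whose rows are
  r_1 = (-5.3723, -1, 0),  r_2 = (-1, -0.3723, 1),  r_3 = (0, 1, -5.3723).
  v is orthogonal to every row, so take v ∝ r_1 × r_2 = ((-1)·(1) - (0)·(-0.3723), (0)·(-1) - (-5.3723)·(1), (-5.3723)·(-0.3723) - (-1)·(-1)) ≈ (-1, 5.3723, 1).
  Rescale (multiply by -1 so the first nonzero entry is positive): u = (1, -5.3723, -1).
  ||u|| = √((1)² + (-5.3723)² + (-1)²) = √(30.8614) ≈ 5.5553,  v_1 = u/||u|| ≈ (0.18, -0.9671, -0.18) (||v_1|| = 1).

λ_1 = 9.3723,  λ_2 = 4,  λ_3 = 3.6277;  v_1 ≈ (0.18, -0.9671, -0.18)


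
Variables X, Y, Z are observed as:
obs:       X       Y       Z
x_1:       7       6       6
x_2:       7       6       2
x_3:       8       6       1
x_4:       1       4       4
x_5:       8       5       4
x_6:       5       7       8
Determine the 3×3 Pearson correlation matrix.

Step 1 — column means:
  mean(X) = (7 + 7 + 8 + 1 + 8 + 5) / 6 = 36/6 = 6
  mean(Y) = (6 + 6 + 6 + 4 + 5 + 7) / 6 = 34/6 = 5.6667
  mean(Z) = (6 + 2 + 1 + 4 + 4 + 8) / 6 = 25/6 = 4.1667

Step 2 — sample variances and covariances s[i,j] = (1/(n-1)) · Σ_k (x_{k,i} - mean_i) · (x_{k,j} - mean_j), with n-1 = 5:
  s[X,X] = ((1)·(1) + (1)·(1) + (2)·(2) + (-5)·(-5) + (2)·(2) + (-1)·(-1)) / 5 = 36/5 = 7.2
  s[X,Y] = ((1)·(0.3333) + (1)·(0.3333) + (2)·(0.3333) + (-5)·(-1.6667) + (2)·(-0.6667) + (-1)·(1.3333)) / 5 = 7/5 = 1.4
  s[X,Z] = ((1)·(1.8333) + (1)·(-2.1667) + (2)·(-3.1667) + (-5)·(-0.1667) + (2)·(-0.1667) + (-1)·(3.8333)) / 5 = -10/5 = -2
  s[Y,Y] = ((0.3333)·(0.3333) + (0.3333)·(0.3333) + (0.3333)·(0.3333) + (-1.6667)·(-1.6667) + (-0.6667)·(-0.6667) + (1.3333)·(1.3333)) / 5 = 5.3333/5 = 1.0667
  s[Y,Z] = ((0.3333)·(1.8333) + (0.3333)·(-2.1667) + (0.3333)·(-3.1667) + (-1.6667)·(-0.1667) + (-0.6667)·(-0.1667) + (1.3333)·(3.8333)) / 5 = 4.3333/5 = 0.8667
  s[Z,Z] = ((1.8333)·(1.8333) + (-2.1667)·(-2.1667) + (-3.1667)·(-3.1667) + (-0.1667)·(-0.1667) + (-0.1667)·(-0.1667) + (3.8333)·(3.8333)) / 5 = 32.8333/5 = 6.5667
  Sample standard deviations s_i = √(s[i,i]):
  s(X) = √(7.2) = 2.6833
  s(Y) = √(1.0667) = 1.0328
  s(Z) = √(6.5667) = 2.5626

Step 3 — r_{ij} = s_{ij} / (s_i · s_j):
  r[X,X] = 1 (diagonal).
  r[X,Y] = 1.4 / (2.6833 · 1.0328) = 1.4 / 2.7713 = 0.5052
  r[X,Z] = -2 / (2.6833 · 2.5626) = -2 / 6.876 = -0.2909
  r[Y,Y] = 1 (diagonal).
  r[Y,Z] = 0.8667 / (1.0328 · 2.5626) = 0.8667 / 2.6466 = 0.3275
  r[Z,Z] = 1 (diagonal).

R is symmetric with unit diagonal. Assembling:

R = [[1, 0.5052, -0.2909],
 [0.5052, 1, 0.3275],
 [-0.2909, 0.3275, 1]]


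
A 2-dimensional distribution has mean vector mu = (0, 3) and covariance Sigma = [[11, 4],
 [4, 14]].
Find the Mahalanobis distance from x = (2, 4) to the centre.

Step 1 — centre the observation: (x - mu) = (2, 1).

Step 2 — invert Sigma. det(Sigma) = 11·14 - (4)² = 138.
  Sigma^{-1} = (1/det) · [[d, -b], [-b, a]] = [[0.1014, -0.029],
 [-0.029, 0.0797]].

Step 3 — form the quadratic (x - mu)^T · Sigma^{-1} · (x - mu):
  Sigma^{-1} · (x - mu) = (0.1739, 0.0217).
  (x - mu)^T · [Sigma^{-1} · (x - mu)] = (2)·(0.1739) + (1)·(0.0217) = 0.3696.

Step 4 — take square root: d = √(0.3696) ≈ 0.6079.

d(x, mu) = √(0.3696) ≈ 0.6079


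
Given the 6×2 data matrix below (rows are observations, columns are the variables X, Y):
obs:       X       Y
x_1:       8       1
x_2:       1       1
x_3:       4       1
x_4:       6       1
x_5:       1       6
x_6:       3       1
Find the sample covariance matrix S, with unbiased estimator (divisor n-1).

Step 1 — column means:
  mean(X) = (8 + 1 + 4 + 6 + 1 + 3) / 6 = 23/6 = 3.8333
  mean(Y) = (1 + 1 + 1 + 1 + 6 + 1) / 6 = 11/6 = 1.8333

Step 2 — sample covariance S[i,j] = (1/(n-1)) · Σ_k (x_{k,i} - mean_i) · (x_{k,j} - mean_j), with n-1 = 5.
  S[X,X] = ((4.1667)·(4.1667) + (-2.8333)·(-2.8333) + (0.1667)·(0.1667) + (2.1667)·(2.1667) + (-2.8333)·(-2.8333) + (-0.8333)·(-0.8333)) / 5 = 38.8333/5 = 7.7667
  S[X,Y] = ((4.1667)·(-0.8333) + (-2.8333)·(-0.8333) + (0.1667)·(-0.8333) + (2.1667)·(-0.8333) + (-2.8333)·(4.1667) + (-0.8333)·(-0.8333)) / 5 = -14.1667/5 = -2.8333
  S[Y,Y] = ((-0.8333)·(-0.8333) + (-0.8333)·(-0.8333) + (-0.8333)·(-0.8333) + (-0.8333)·(-0.8333) + (4.1667)·(4.1667) + (-0.8333)·(-0.8333)) / 5 = 20.8333/5 = 4.1667

S is symmetric (S[j,i] = S[i,j]). Assembling:

S = [[7.7667, -2.8333],
 [-2.8333, 4.1667]]


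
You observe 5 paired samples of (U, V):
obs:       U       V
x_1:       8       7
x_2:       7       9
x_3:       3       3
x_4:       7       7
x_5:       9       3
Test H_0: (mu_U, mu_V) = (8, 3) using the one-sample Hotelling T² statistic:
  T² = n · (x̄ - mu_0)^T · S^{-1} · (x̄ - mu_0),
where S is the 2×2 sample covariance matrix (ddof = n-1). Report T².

Step 1 — sample mean vector:
  mean(U) = (8 + 7 + 3 + 7 + 9) / 5 = 34/5 = 6.8
  mean(V) = (7 + 9 + 3 + 7 + 3) / 5 = 29/5 = 5.8
  x̄ = (6.8, 5.8),  deviation x̄ - mu_0 = (6.8, 5.8) - (8, 3) = (-1.2, 2.8).

Step 2 — sample covariance matrix, S[i,j] = (1/(n-1)) · Σ_k (x_{k,i} - mean_i) · (x_{k,j} - mean_j), divisor n-1 = 4:
  S[U,U] = ((1.2)·(1.2) + (0.2)·(0.2) + (-3.8)·(-3.8) + (0.2)·(0.2) + (2.2)·(2.2)) / 4 = 20.8/4 = 5.2
  S[U,V] = ((1.2)·(1.2) + (0.2)·(3.2) + (-3.8)·(-2.8) + (0.2)·(1.2) + (2.2)·(-2.8)) / 4 = 6.8/4 = 1.7
  S[V,V] = ((1.2)·(1.2) + (3.2)·(3.2) + (-2.8)·(-2.8) + (1.2)·(1.2) + (-2.8)·(-2.8)) / 4 = 28.8/4 = 7.2
  S = [[5.2, 1.7],
 [1.7, 7.2]].

Step 3 — invert S. det(S) = 5.2·7.2 - (1.7)² = 34.55.
  S^{-1} = (1/det) · [[d, -b], [-b, a]] = [[0.2084, -0.0492],
 [-0.0492, 0.1505]].

Step 4 — quadratic form (x̄ - mu_0)^T · S^{-1} · (x̄ - mu_0):
  S^{-1} · (x̄ - mu_0) = (-0.3878, 0.4805),
  (x̄ - mu_0)^T · [...] = (-1.2)·(-0.3878) + (2.8)·(0.4805) = 1.8107.

Step 5 — scale by n: T² = 5 · 1.8107 = 9.0535.

T² ≈ 9.0535


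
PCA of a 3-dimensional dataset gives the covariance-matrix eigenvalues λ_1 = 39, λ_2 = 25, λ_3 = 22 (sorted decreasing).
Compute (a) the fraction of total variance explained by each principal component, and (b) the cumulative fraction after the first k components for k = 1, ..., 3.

Step 1 — total variance = trace(Sigma) = Σ λ_i = 39 + 25 + 22 = 86.

Step 2 — fraction explained by component i = λ_i / Σ λ:
  PC1: 39/86 = 0.4535
  PC2: 25/86 = 0.2907
  PC3: 22/86 = 0.2558

Step 3 — cumulative fraction after k components = (λ_1 + ... + λ_k) / Σ λ:
  k = 1: 39/86 = 0.4535
  k = 2: (39 + 25)/86 = 64/86 = 0.7442
  k = 3: (39 + 25 + 22)/86 = 86/86 = 1

Summary (fraction, with percent):

explained: PC1 0.4535 (45.35%), PC2 0.2907 (29.07%), PC3 0.2558 (25.58%);  cumulative: 0.4535, 0.7442, 1


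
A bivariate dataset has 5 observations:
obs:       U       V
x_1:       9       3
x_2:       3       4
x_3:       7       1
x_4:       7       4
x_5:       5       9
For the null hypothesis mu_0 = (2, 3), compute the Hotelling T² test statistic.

Step 1 — sample mean vector:
  mean(U) = (9 + 3 + 7 + 7 + 5) / 5 = 31/5 = 6.2
  mean(V) = (3 + 4 + 1 + 4 + 9) / 5 = 21/5 = 4.2
  x̄ = (6.2, 4.2),  deviation x̄ - mu_0 = (6.2, 4.2) - (2, 3) = (4.2, 1.2).

Step 2 — sample covariance matrix, S[i,j] = (1/(n-1)) · Σ_k (x_{k,i} - mean_i) · (x_{k,j} - mean_j), divisor n-1 = 4:
  S[U,U] = ((2.8)·(2.8) + (-3.2)·(-3.2) + (0.8)·(0.8) + (0.8)·(0.8) + (-1.2)·(-1.2)) / 4 = 20.8/4 = 5.2
  S[U,V] = ((2.8)·(-1.2) + (-3.2)·(-0.2) + (0.8)·(-3.2) + (0.8)·(-0.2) + (-1.2)·(4.8)) / 4 = -11.2/4 = -2.8
  S[V,V] = ((-1.2)·(-1.2) + (-0.2)·(-0.2) + (-3.2)·(-3.2) + (-0.2)·(-0.2) + (4.8)·(4.8)) / 4 = 34.8/4 = 8.7
  S = [[5.2, -2.8],
 [-2.8, 8.7]].

Step 3 — invert S. det(S) = 5.2·8.7 - (-2.8)² = 37.4.
  S^{-1} = (1/det) · [[d, -b], [-b, a]] = [[0.2326, 0.0749],
 [0.0749, 0.139]].

Step 4 — quadratic form (x̄ - mu_0)^T · S^{-1} · (x̄ - mu_0):
  S^{-1} · (x̄ - mu_0) = (1.0668, 0.4813),
  (x̄ - mu_0)^T · [...] = (4.2)·(1.0668) + (1.2)·(0.4813) = 5.0583.

Step 5 — scale by n: T² = 5 · 5.0583 = 25.2914.

T² ≈ 25.2914


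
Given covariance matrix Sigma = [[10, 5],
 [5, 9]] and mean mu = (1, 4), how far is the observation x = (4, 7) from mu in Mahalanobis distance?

Step 1 — centre the observation: (x - mu) = (3, 3).

Step 2 — invert Sigma. det(Sigma) = 10·9 - (5)² = 65.
  Sigma^{-1} = (1/det) · [[d, -b], [-b, a]] = [[0.1385, -0.0769],
 [-0.0769, 0.1538]].

Step 3 — form the quadratic (x - mu)^T · Sigma^{-1} · (x - mu):
  Sigma^{-1} · (x - mu) = (0.1846, 0.2308).
  (x - mu)^T · [Sigma^{-1} · (x - mu)] = (3)·(0.1846) + (3)·(0.2308) = 1.2462.

Step 4 — take square root: d = √(1.2462) ≈ 1.1163.

d(x, mu) = √(1.2462) ≈ 1.1163


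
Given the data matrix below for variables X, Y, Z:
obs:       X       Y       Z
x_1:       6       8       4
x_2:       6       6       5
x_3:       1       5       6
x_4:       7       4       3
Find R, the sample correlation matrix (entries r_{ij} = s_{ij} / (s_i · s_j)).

Step 1 — column means:
  mean(X) = (6 + 6 + 1 + 7) / 4 = 20/4 = 5
  mean(Y) = (8 + 6 + 5 + 4) / 4 = 23/4 = 5.75
  mean(Z) = (4 + 5 + 6 + 3) / 4 = 18/4 = 4.5

Step 2 — sample variances and covariances s[i,j] = (1/(n-1)) · Σ_k (x_{k,i} - mean_i) · (x_{k,j} - mean_j), with n-1 = 3:
  s[X,X] = ((1)·(1) + (1)·(1) + (-4)·(-4) + (2)·(2)) / 3 = 22/3 = 7.3333
  s[X,Y] = ((1)·(2.25) + (1)·(0.25) + (-4)·(-0.75) + (2)·(-1.75)) / 3 = 2/3 = 0.6667
  s[X,Z] = ((1)·(-0.5) + (1)·(0.5) + (-4)·(1.5) + (2)·(-1.5)) / 3 = -9/3 = -3
  s[Y,Y] = ((2.25)·(2.25) + (0.25)·(0.25) + (-0.75)·(-0.75) + (-1.75)·(-1.75)) / 3 = 8.75/3 = 2.9167
  s[Y,Z] = ((2.25)·(-0.5) + (0.25)·(0.5) + (-0.75)·(1.5) + (-1.75)·(-1.5)) / 3 = 0.5/3 = 0.1667
  s[Z,Z] = ((-0.5)·(-0.5) + (0.5)·(0.5) + (1.5)·(1.5) + (-1.5)·(-1.5)) / 3 = 5/3 = 1.6667
  Sample standard deviations s_i = √(s[i,i]):
  s(X) = √(7.3333) = 2.708
  s(Y) = √(2.9167) = 1.7078
  s(Z) = √(1.6667) = 1.291

Step 3 — r_{ij} = s_{ij} / (s_i · s_j):
  r[X,X] = 1 (diagonal).
  r[X,Y] = 0.6667 / (2.708 · 1.7078) = 0.6667 / 4.6248 = 0.1441
  r[X,Z] = -3 / (2.708 · 1.291) = -3 / 3.496 = -0.8581
  r[Y,Y] = 1 (diagonal).
  r[Y,Z] = 0.1667 / (1.7078 · 1.291) = 0.1667 / 2.2048 = 0.0756
  r[Z,Z] = 1 (diagonal).

R is symmetric with unit diagonal. Assembling:

R = [[1, 0.1441, -0.8581],
 [0.1441, 1, 0.0756],
 [-0.8581, 0.0756, 1]]


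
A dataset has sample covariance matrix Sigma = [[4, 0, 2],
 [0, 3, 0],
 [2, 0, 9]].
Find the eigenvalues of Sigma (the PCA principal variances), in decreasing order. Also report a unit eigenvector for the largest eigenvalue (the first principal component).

Step 1 — characteristic polynomial p(λ) = det(λI - Sigma) = λ³ - tr·λ² + c_1·λ - det, where tr = trace, c_1 = sum of the principal 2×2 minors, det = det(Sigma):
  tr = 4 + 3 + 9 = 16,
  c_1 = (4·3 - (0)²) + (4·9 - (2)²) + (3·9 - (0)²) = 12 + 32 + 27 = 71,
  det = 4·(3·9 - (0)²) - (0)·((0)·9 - (0)·(2)) + (2)·((0)·(0) - 3·(2)) = 4·(27) - (0)·(0) + (2)·(-6) = 96.
  So p(λ) = λ³ - 16λ² + 71λ - 96.
Step 2 — look for an integer root (rational root theorem: any rational root is an integer divisor of 96). Testing λ = 3:
  p(3) = 27 - 144 + 213 - 96 = 0  ✓
  Dividing out (λ - 3): p(λ) = (λ - 3)(λ² - 13λ + 32).
Step 3 — remaining eigenvalues from the quadratic λ² - 13λ + 32 = 0:
  Δ = 13² - 4·32 = 169 - 128 = 41,  λ = (13 ± √41)/2 = (13 ± 6.4031)/2 ≈ 9.7016 or 3.2984.
  Sorted: λ_1 = 9.7016,  λ_2 = 3.2984,  λ_3 = 3  (check: sum = 16 = tr ✓).

Step 4 — unit eigenvector for λ_1 ≈ 9.7016: v spans the null space of (Sigma - λ_1 I), whose rows are
  r_1 = (-5.7016, 0, 2),  r_2 = (0, -6.7016, 0),  r_3 = (2, 0, -0.7016).
  v is orthogonal to every row, so take v ∝ r_1 × r_2 = ((0)·(0) - (2)·(-6.7016), (2)·(0) - (-5.7016)·(0), (-5.7016)·(-6.7016) - (0)·(0)) ≈ (13.4031, 0, 38.2094).
  Let u = (13.4031, 0, 38.2094).
  ||u|| = √((13.4031)² + (0)² + (38.2094)²) = √(1639.5999) ≈ 40.492,  v_1 = u/||u|| ≈ (0.331, 0, 0.9436) (||v_1|| = 1).

λ_1 = 9.7016,  λ_2 = 3.2984,  λ_3 = 3;  v_1 ≈ (0.331, 0, 0.9436)


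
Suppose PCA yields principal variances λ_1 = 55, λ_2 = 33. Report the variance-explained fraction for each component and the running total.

Step 1 — total variance = trace(Sigma) = Σ λ_i = 55 + 33 = 88.

Step 2 — fraction explained by component i = λ_i / Σ λ:
  PC1: 55/88 = 0.625
  PC2: 33/88 = 0.375

Step 3 — cumulative fraction after k components = (λ_1 + ... + λ_k) / Σ λ:
  k = 1: 55/88 = 0.625
  k = 2: (55 + 33)/88 = 88/88 = 1

Summary (fraction, with percent):

explained: PC1 0.625 (62.5%), PC2 0.375 (37.5%);  cumulative: 0.625, 1


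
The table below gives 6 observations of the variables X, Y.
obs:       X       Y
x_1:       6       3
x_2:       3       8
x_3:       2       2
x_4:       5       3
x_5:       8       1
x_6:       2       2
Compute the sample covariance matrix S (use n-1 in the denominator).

Step 1 — column means:
  mean(X) = (6 + 3 + 2 + 5 + 8 + 2) / 6 = 26/6 = 4.3333
  mean(Y) = (3 + 8 + 2 + 3 + 1 + 2) / 6 = 19/6 = 3.1667

Step 2 — sample covariance S[i,j] = (1/(n-1)) · Σ_k (x_{k,i} - mean_i) · (x_{k,j} - mean_j), with n-1 = 5.
  S[X,X] = ((1.6667)·(1.6667) + (-1.3333)·(-1.3333) + (-2.3333)·(-2.3333) + (0.6667)·(0.6667) + (3.6667)·(3.6667) + (-2.3333)·(-2.3333)) / 5 = 29.3333/5 = 5.8667
  S[X,Y] = ((1.6667)·(-0.1667) + (-1.3333)·(4.8333) + (-2.3333)·(-1.1667) + (0.6667)·(-0.1667) + (3.6667)·(-2.1667) + (-2.3333)·(-1.1667)) / 5 = -9.3333/5 = -1.8667
  S[Y,Y] = ((-0.1667)·(-0.1667) + (4.8333)·(4.8333) + (-1.1667)·(-1.1667) + (-0.1667)·(-0.1667) + (-2.1667)·(-2.1667) + (-1.1667)·(-1.1667)) / 5 = 30.8333/5 = 6.1667

S is symmetric (S[j,i] = S[i,j]). Assembling:

S = [[5.8667, -1.8667],
 [-1.8667, 6.1667]]


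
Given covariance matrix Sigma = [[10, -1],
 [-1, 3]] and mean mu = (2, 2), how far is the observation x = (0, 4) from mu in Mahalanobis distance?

Step 1 — centre the observation: (x - mu) = (-2, 2).

Step 2 — invert Sigma. det(Sigma) = 10·3 - (-1)² = 29.
  Sigma^{-1} = (1/det) · [[d, -b], [-b, a]] = [[0.1034, 0.0345],
 [0.0345, 0.3448]].

Step 3 — form the quadratic (x - mu)^T · Sigma^{-1} · (x - mu):
  Sigma^{-1} · (x - mu) = (-0.1379, 0.6207).
  (x - mu)^T · [Sigma^{-1} · (x - mu)] = (-2)·(-0.1379) + (2)·(0.6207) = 1.5172.

Step 4 — take square root: d = √(1.5172) ≈ 1.2318.

d(x, mu) = √(1.5172) ≈ 1.2318


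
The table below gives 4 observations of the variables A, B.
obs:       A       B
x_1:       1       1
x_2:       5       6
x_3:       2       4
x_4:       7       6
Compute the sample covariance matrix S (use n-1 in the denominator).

Step 1 — column means:
  mean(A) = (1 + 5 + 2 + 7) / 4 = 15/4 = 3.75
  mean(B) = (1 + 6 + 4 + 6) / 4 = 17/4 = 4.25

Step 2 — sample covariance S[i,j] = (1/(n-1)) · Σ_k (x_{k,i} - mean_i) · (x_{k,j} - mean_j), with n-1 = 3.
  S[A,A] = ((-2.75)·(-2.75) + (1.25)·(1.25) + (-1.75)·(-1.75) + (3.25)·(3.25)) / 3 = 22.75/3 = 7.5833
  S[A,B] = ((-2.75)·(-3.25) + (1.25)·(1.75) + (-1.75)·(-0.25) + (3.25)·(1.75)) / 3 = 17.25/3 = 5.75
  S[B,B] = ((-3.25)·(-3.25) + (1.75)·(1.75) + (-0.25)·(-0.25) + (1.75)·(1.75)) / 3 = 16.75/3 = 5.5833

S is symmetric (S[j,i] = S[i,j]). Assembling:

S = [[7.5833, 5.75],
 [5.75, 5.5833]]


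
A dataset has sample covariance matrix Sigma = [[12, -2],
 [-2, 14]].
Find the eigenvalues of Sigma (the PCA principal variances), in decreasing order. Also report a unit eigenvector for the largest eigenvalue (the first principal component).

Step 1 — characteristic polynomial of 2×2 Sigma:
  det(Sigma - λI) = λ² - trace · λ + det = 0.
  trace = 12 + 14 = 26, det = 12·14 - (-2)² = 164.
Step 2 — discriminant:
  Δ = trace² - 4·det = 676 - 656 = 20.
Step 3 — eigenvalues:
  λ = (trace ± √Δ)/2 = (26 ± 4.4721)/2,
  λ_1 = 15.2361,  λ_2 = 10.7639.

Step 4 — unit eigenvector for λ_1: solve (Sigma - λ_1 I)v = 0. First row:
  (12 - 15.2361)·v_x + (-2)·v_y = 0, i.e. (-3.2361)·v_x + (-2)·v_y = 0,
  so v ∝ (b, λ_1 - a) = (-2, 3.2361); multiply by -1 so the first entry is positive: u = (2, -3.2361).
  ||u|| = √((2)² + (-3.2361)²) = √(14.4721) ≈ 3.8042,
  v_1 = u/||u|| ≈ (0.5257, -0.8507) (||v_1|| = 1).

λ_1 = 15.2361,  λ_2 = 10.7639;  v_1 ≈ (0.5257, -0.8507)


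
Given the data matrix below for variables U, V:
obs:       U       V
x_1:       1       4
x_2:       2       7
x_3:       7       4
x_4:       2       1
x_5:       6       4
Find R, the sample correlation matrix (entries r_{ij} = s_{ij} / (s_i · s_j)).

Step 1 — column means:
  mean(U) = (1 + 2 + 7 + 2 + 6) / 5 = 18/5 = 3.6
  mean(V) = (4 + 7 + 4 + 1 + 4) / 5 = 20/5 = 4

Step 2 — sample variances and covariances s[i,j] = (1/(n-1)) · Σ_k (x_{k,i} - mean_i) · (x_{k,j} - mean_j), with n-1 = 4:
  s[U,U] = ((-2.6)·(-2.6) + (-1.6)·(-1.6) + (3.4)·(3.4) + (-1.6)·(-1.6) + (2.4)·(2.4)) / 4 = 29.2/4 = 7.3
  s[U,V] = ((-2.6)·(0) + (-1.6)·(3) + (3.4)·(0) + (-1.6)·(-3) + (2.4)·(0)) / 4 = 0/4 = 0
  s[V,V] = ((0)·(0) + (3)·(3) + (0)·(0) + (-3)·(-3) + (0)·(0)) / 4 = 18/4 = 4.5
  Sample standard deviations s_i = √(s[i,i]):
  s(U) = √(7.3) = 2.7019
  s(V) = √(4.5) = 2.1213

Step 3 — r_{ij} = s_{ij} / (s_i · s_j):
  r[U,U] = 1 (diagonal).
  r[U,V] = 0 / (2.7019 · 2.1213) = 0 / 5.7315 = 0
  r[V,V] = 1 (diagonal).

R is symmetric with unit diagonal. Assembling:

R = [[1, 0],
 [0, 1]]


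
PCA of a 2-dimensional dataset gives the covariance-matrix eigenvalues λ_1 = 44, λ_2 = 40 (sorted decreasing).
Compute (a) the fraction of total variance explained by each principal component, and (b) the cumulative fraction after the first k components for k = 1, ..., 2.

Step 1 — total variance = trace(Sigma) = Σ λ_i = 44 + 40 = 84.

Step 2 — fraction explained by component i = λ_i / Σ λ:
  PC1: 44/84 = 0.5238
  PC2: 40/84 = 0.4762

Step 3 — cumulative fraction after k components = (λ_1 + ... + λ_k) / Σ λ:
  k = 1: 44/84 = 0.5238
  k = 2: (44 + 40)/84 = 84/84 = 1

Summary (fraction, with percent):

explained: PC1 0.5238 (52.38%), PC2 0.4762 (47.62%);  cumulative: 0.5238, 1


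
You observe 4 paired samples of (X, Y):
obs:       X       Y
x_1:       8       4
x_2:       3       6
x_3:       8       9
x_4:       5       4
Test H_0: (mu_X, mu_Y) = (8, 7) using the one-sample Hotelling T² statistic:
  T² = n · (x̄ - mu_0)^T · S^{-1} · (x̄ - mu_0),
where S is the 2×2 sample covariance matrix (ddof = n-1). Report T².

Step 1 — sample mean vector:
  mean(X) = (8 + 3 + 8 + 5) / 4 = 24/4 = 6
  mean(Y) = (4 + 6 + 9 + 4) / 4 = 23/4 = 5.75
  x̄ = (6, 5.75),  deviation x̄ - mu_0 = (6, 5.75) - (8, 7) = (-2, -1.25).

Step 2 — sample covariance matrix, S[i,j] = (1/(n-1)) · Σ_k (x_{k,i} - mean_i) · (x_{k,j} - mean_j), divisor n-1 = 3:
  S[X,X] = ((2)·(2) + (-3)·(-3) + (2)·(2) + (-1)·(-1)) / 3 = 18/3 = 6
  S[X,Y] = ((2)·(-1.75) + (-3)·(0.25) + (2)·(3.25) + (-1)·(-1.75)) / 3 = 4/3 = 1.3333
  S[Y,Y] = ((-1.75)·(-1.75) + (0.25)·(0.25) + (3.25)·(3.25) + (-1.75)·(-1.75)) / 3 = 16.75/3 = 5.5833
  S = [[6, 1.3333],
 [1.3333, 5.5833]].

Step 3 — invert S. det(S) = 6·5.5833 - (1.3333)² = 31.7222.
  S^{-1} = (1/det) · [[d, -b], [-b, a]] = [[0.176, -0.042],
 [-0.042, 0.1891]].

Step 4 — quadratic form (x̄ - mu_0)^T · S^{-1} · (x̄ - mu_0):
  S^{-1} · (x̄ - mu_0) = (-0.2995, -0.1524),
  (x̄ - mu_0)^T · [...] = (-2)·(-0.2995) + (-1.25)·(-0.1524) = 0.7894.

Step 5 — scale by n: T² = 4 · 0.7894 = 3.1576.

T² ≈ 3.1576


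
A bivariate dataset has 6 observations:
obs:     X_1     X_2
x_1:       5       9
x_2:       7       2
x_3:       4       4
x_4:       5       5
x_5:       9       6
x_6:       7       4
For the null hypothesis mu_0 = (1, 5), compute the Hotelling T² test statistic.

Step 1 — sample mean vector:
  mean(X_1) = (5 + 7 + 4 + 5 + 9 + 7) / 6 = 37/6 = 6.1667
  mean(X_2) = (9 + 2 + 4 + 5 + 6 + 4) / 6 = 30/6 = 5
  x̄ = (6.1667, 5),  deviation x̄ - mu_0 = (6.1667, 5) - (1, 5) = (5.1667, 0).

Step 2 — sample covariance matrix, S[i,j] = (1/(n-1)) · Σ_k (x_{k,i} - mean_i) · (x_{k,j} - mean_j), divisor n-1 = 5:
  S[X_1,X_1] = ((-1.1667)·(-1.1667) + (0.8333)·(0.8333) + (-2.1667)·(-2.1667) + (-1.1667)·(-1.1667) + (2.8333)·(2.8333) + (0.8333)·(0.8333)) / 5 = 16.8333/5 = 3.3667
  S[X_1,X_2] = ((-1.1667)·(4) + (0.8333)·(-3) + (-2.1667)·(-1) + (-1.1667)·(0) + (2.8333)·(1) + (0.8333)·(-1)) / 5 = -3/5 = -0.6
  S[X_2,X_2] = ((4)·(4) + (-3)·(-3) + (-1)·(-1) + (0)·(0) + (1)·(1) + (-1)·(-1)) / 5 = 28/5 = 5.6
  S = [[3.3667, -0.6],
 [-0.6, 5.6]].

Step 3 — invert S. det(S) = 3.3667·5.6 - (-0.6)² = 18.4933.
  S^{-1} = (1/det) · [[d, -b], [-b, a]] = [[0.3028, 0.0324],
 [0.0324, 0.182]].

Step 4 — quadratic form (x̄ - mu_0)^T · S^{-1} · (x̄ - mu_0):
  S^{-1} · (x̄ - mu_0) = (1.5645, 0.1676),
  (x̄ - mu_0)^T · [...] = (5.1667)·(1.5645) + (0)·(0.1676) = 8.0834.

Step 5 — scale by n: T² = 6 · 8.0834 = 48.5004.

T² ≈ 48.5004
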